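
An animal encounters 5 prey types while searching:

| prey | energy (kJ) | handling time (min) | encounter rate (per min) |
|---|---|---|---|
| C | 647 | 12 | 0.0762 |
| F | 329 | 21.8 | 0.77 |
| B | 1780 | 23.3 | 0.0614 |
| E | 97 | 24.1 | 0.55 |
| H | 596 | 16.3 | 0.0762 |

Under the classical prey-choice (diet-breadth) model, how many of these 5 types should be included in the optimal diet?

2

Rank by E/h (kJ/min): B 76.4, C 53.9, H 36.6, F 15.1, E 4.02. Include each in turn until the next type's E/h falls below the running intake rate.
Rate on top 1: 44.96. C: 53.9 > 44.96 → include.
Rate on top 2: 47.41. H: 36.6 < 47.41 → exclude; stop.
Optimal diet: B, C — 2 of 5 types.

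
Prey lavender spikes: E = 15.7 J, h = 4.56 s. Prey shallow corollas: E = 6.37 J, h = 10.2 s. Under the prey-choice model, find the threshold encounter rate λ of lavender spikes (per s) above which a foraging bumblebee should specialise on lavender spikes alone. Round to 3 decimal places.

At the threshold, the rate on lavender spikes alone equals the profitability of shallow corollas: λ·15.7/(1 + λ·4.56) = 6.37/10.2 = 0.6245.
Rearranging, λ(15.7 − 0.6245×4.56) = 0.6245, so λ = 0.6245/12.85 = 0.04859 per s.

0.049 per s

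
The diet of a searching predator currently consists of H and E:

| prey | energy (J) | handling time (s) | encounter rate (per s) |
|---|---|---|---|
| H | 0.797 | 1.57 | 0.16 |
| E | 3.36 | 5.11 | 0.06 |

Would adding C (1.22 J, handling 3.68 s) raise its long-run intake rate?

Yes

Current rate: (0.16×0.797 + 0.06×3.36)/(1 + 0.16×1.57 + 0.06×5.11) = 0.2113 J/s.
C: E/h = 1.22/3.68 = 0.3315 J/s.
Since 0.3315 > R, including C increases the long-run rate.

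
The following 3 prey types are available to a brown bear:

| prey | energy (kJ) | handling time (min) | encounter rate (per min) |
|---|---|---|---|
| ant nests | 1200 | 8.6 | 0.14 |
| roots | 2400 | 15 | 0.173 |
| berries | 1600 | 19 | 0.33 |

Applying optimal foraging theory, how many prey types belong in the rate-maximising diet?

2

E/h in descending order: roots 160, ant nests 140, berries 84.2 kJ/min. The optimal diet is the largest prefix of this list for which every included type satisfies E_i/h_i > R on the types above it.
Rate on top 1: 115.5. ant nests: 140 > 115.5 → include.
Rate on top 2: 121.5. berries: 84.2 < 121.5 → exclude; stop.
Optimal diet: roots, ant nests — 2 of 3 types.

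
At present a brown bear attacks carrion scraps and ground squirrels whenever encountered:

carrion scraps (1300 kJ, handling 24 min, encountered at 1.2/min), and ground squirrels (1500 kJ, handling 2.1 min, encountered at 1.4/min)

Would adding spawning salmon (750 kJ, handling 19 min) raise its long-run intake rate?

No

Intake rate on the current diet: R = (1.2×1300 + 1.4×1500) / (1 + 1.2×24 + 1.4×2.1) = 3660/32.74 = 111.8 kJ/min.
Profitability of spawning salmon: 750/19 = 39.47 kJ/min.
39.47 < 111.8, so adding spawning salmon would lower the average — exclude it.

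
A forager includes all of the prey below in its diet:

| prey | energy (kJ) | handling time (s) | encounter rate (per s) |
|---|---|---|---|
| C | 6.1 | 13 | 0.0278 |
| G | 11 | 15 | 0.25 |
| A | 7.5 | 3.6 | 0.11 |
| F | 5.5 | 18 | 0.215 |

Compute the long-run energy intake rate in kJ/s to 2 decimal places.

R = Σλ_iE_i / (1 + Σλ_ih_i)
Numerator: 0.0278×6.1 + 0.25×11 + 0.11×7.5 + 0.215×5.5 = 4.927
Denominator: 1 + 0.0278×13 + 0.25×15 + 0.11×3.6 + 0.215×18 = 9.377
R = 4.927/9.377 = 0.5254 kJ/s

0.53 kJ/s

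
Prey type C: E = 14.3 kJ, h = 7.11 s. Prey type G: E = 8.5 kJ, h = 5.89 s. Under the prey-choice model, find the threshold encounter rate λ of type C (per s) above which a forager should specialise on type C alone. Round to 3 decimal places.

0.357 per s

At the threshold, the rate on type C alone equals the profitability of type G: λ·14.3/(1 + λ·7.11) = 8.5/5.89 = 1.443.
Rearranging, λ(14.3 − 1.443×7.11) = 1.443, so λ = 1.443/4.039 = 0.3573 per s.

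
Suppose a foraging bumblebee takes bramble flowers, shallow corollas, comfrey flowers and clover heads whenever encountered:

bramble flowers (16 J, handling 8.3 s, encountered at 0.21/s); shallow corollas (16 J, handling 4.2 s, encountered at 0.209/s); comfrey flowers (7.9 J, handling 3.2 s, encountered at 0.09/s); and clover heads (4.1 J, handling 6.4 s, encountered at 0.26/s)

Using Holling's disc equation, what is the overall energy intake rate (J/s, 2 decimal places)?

R = (0.21×16 + 0.209×16 + 0.09×7.9 + 0.26×4.1) / (1 + 0.21×8.3 + 0.209×4.2 + 0.09×3.2 + 0.26×6.4) = 8.481/5.573 = 1.522 J/s.

1.52 J/s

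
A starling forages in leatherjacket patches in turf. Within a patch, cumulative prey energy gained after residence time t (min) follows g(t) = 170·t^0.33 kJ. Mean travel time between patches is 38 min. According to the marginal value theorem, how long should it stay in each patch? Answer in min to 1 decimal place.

18.7 min

Maximise g(t)/(T+t): set derivative to zero → g'(t)(T+t) = g(t).
g'(t) = 0.33·170·t^-0.67. Setting 0.33·170·t^-0.67 = 170·t^0.33/(38+t) gives 0.33(38+t) = t, so 0.67·t = 0.33×38.
t* = 0.33×38/0.67 = 18.72 min.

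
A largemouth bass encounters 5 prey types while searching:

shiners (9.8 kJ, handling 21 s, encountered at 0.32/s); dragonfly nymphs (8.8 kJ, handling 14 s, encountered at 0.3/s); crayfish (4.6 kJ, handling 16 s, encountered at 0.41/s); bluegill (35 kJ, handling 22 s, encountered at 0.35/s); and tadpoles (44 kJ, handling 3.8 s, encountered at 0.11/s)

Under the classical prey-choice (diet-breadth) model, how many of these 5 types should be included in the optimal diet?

1

Profitabilities (E/h, kJ/s): tadpoles 11.6, bluegill 1.59, dragonfly nymphs 0.629, shiners 0.467, crayfish 0.287. Add prey in this order while the next type's profitability exceeds the intake rate on those already taken.
Rate on top 1: 3.413. bluegill: 1.59 < 3.413 → exclude; stop.
Optimal diet: tadpoles — 1 of 5 types.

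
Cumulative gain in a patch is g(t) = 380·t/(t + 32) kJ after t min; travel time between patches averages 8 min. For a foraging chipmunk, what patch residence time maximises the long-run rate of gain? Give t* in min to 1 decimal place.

By the marginal value theorem, leave when the instantaneous gain rate g'(t) equals the habitat-wide average g(t)/(T + t).
g'(t) = 380·32/(t + 32)². Setting 380·32/(t+32)² = 380t/[(t+32)(8+t)] gives 32(8+t) = t(t+32), so t² = 32×8 = 256.
t* = √256 = 16 min.

16.0 min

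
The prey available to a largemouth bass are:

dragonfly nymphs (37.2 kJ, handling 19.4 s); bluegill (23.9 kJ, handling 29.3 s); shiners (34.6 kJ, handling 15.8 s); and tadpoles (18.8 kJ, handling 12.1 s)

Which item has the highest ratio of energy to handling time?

In descending order of E/h:
shiners: 34.6/15.8 = 2.19 kJ/s
dragonfly nymphs: 37.2/19.4 = 1.92 kJ/s
tadpoles: 18.8/12.1 = 1.55 kJ/s
bluegill: 23.9/29.3 = 0.816 kJ/s

shiners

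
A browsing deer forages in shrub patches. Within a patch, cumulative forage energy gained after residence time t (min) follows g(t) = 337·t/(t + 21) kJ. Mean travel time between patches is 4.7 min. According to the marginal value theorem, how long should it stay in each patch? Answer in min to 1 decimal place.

By the marginal value theorem, leave when the instantaneous gain rate g'(t) equals the habitat-wide average g(t)/(T + t).
g'(t) = 337·21/(t + 21)². Setting 337·21/(t+21)² = 337t/[(t+21)(4.7+t)] gives 21(4.7+t) = t(t+21), so t² = 21×4.7 = 98.7.
t* = √98.7 = 9.935 min.

9.9 min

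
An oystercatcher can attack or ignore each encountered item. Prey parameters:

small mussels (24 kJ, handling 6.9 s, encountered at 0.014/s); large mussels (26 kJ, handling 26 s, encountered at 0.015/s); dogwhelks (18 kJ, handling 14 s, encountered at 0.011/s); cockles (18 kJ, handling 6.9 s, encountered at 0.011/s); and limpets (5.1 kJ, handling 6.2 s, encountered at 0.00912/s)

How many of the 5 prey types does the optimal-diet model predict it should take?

5

E/h in descending order: small mussels 3.48, cockles 2.61, dogwhelks 1.29, large mussels 1, limpets 0.823 kJ/s. The optimal diet is the largest prefix of this list for which every included type satisfies E_i/h_i > R on the types above it.
Rate on top 1: 0.3064. cockles: 2.61 > 0.3064 → include.
Rate on top 2: 0.4554. dogwhelks: 1.29 > 0.4554 → include.
Rate on top 3: 0.5518. large mussels: 1 > 0.5518 → include.
Rate on top 4: 0.6537. limpets: 0.823 > 0.6537 → include.
Optimal diet: small mussels, cockles, dogwhelks, large mussels, limpets — 5 of 5 types.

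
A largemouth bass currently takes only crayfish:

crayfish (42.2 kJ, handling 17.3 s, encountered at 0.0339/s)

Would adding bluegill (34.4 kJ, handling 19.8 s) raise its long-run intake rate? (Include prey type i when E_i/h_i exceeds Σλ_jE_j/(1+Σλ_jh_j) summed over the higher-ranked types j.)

Yes

Current rate: (0.0339×42.2)/(1 + 0.0339×17.3) = 0.9017 kJ/s.
Profitability of bluegill: 34.4/19.8 = 1.737 kJ/s.
1.737 > 0.9017, so adding bluegill raises the average — include it.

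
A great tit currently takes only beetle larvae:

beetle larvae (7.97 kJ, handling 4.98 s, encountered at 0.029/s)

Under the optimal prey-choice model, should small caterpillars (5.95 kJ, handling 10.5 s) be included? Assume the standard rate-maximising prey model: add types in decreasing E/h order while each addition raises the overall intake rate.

Yes

Current rate: (0.029×7.97)/(1 + 0.029×4.98) = 0.202 kJ/s.
small caterpillars: E/h = 5.95/10.5 = 0.5667 kJ/s.
0.5667 > 0.202, so adding small caterpillars raises the average — include it.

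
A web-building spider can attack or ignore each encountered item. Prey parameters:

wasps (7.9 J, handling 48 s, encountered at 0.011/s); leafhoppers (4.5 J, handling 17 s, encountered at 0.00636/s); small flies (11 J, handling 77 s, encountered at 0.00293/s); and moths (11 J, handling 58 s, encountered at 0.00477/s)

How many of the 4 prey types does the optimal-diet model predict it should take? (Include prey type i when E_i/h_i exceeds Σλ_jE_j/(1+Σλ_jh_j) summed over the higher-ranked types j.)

4

E/h in descending order: leafhoppers 0.265, moths 0.19, wasps 0.165, small flies 0.143 J/s. The optimal diet is the largest prefix of this list for which every included type satisfies E_i/h_i > R on the types above it.
Rate on top 1: 0.02583. moths: 0.19 > 0.02583 → include.
Rate on top 2: 0.05856. wasps: 0.165 > 0.05856 → include.
Rate on top 3: 0.08783. small flies: 0.143 > 0.08783 → include.
Optimal diet: leafhoppers, moths, wasps, small flies — 4 of 4 types.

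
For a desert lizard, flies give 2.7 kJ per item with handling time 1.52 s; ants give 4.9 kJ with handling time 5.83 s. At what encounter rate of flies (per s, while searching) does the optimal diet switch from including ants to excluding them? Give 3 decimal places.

0.591 per s

The zero-one rule: include ants iff E₂/h₂ > λE₁/(1+λh₁). Equality gives the switch point.
λE₁h₂ = E₂ + λE₂h₁ ⇒ λ = E₂/(E₁h₂ − E₂h₁) = 4.9/(15.74 − 7.448) = 0.5909 per s.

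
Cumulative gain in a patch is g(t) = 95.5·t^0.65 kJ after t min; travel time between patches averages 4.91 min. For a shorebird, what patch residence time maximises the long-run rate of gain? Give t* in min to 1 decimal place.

Maximise g(t)/(T+t): set derivative to zero → g'(t)(T+t) = g(t).
g'(t) = 0.65·95.5·t^-0.35. Setting 0.65·95.5·t^-0.35 = 95.5·t^0.65/(4.91+t) gives 0.65(4.91+t) = t, so 0.35·t = 0.65×4.91.
t* = 0.65×4.91/0.35 = 9.119 min.

9.1 min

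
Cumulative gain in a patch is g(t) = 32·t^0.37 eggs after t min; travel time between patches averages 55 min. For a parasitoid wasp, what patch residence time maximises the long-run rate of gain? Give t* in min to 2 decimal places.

32.30 min

Optimal t* satisfies g'(t*) = g(t*)/(T + t*).
g'(t) = 0.37·32·t^-0.63. Setting 0.37·32·t^-0.63 = 32·t^0.37/(55+t) gives 0.37(55+t) = t, so 0.63·t = 0.37×55.
t* = 0.37×55/0.63 = 32.3 min.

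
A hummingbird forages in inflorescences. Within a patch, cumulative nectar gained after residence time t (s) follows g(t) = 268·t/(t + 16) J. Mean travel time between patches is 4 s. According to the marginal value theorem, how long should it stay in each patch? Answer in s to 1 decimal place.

By the marginal value theorem, leave when the instantaneous gain rate g'(t) equals the habitat-wide average g(t)/(T + t).
g'(t) = 268·16/(t + 16)². Setting 268·16/(t+16)² = 268t/[(t+16)(4+t)] gives 16(4+t) = t(t+16), so t² = 16×4 = 64.
t* = √64 = 8 s.

8.0 s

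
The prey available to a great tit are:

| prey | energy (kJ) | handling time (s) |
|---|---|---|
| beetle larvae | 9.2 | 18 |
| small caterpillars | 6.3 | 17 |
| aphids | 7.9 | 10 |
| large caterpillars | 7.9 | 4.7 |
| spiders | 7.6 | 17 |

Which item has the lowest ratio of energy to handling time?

small caterpillars

In descending order of E/h:
large caterpillars: 7.9/4.7 = 1.68 kJ/s
aphids: 7.9/10 = 0.79 kJ/s
beetle larvae: 9.2/18 = 0.511 kJ/s
spiders: 7.6/17 = 0.447 kJ/s
small caterpillars: 6.3/17 = 0.371 kJ/s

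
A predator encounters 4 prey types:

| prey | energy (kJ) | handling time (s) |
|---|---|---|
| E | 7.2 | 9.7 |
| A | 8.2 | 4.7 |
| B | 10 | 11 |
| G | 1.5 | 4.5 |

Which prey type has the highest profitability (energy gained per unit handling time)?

Profitability E/h (kJ/s): E = 7.2/9.7 = 0.742, A = 8.2/4.7 = 1.74, B = 10/11 = 0.909, G = 1.5/4.5 = 0.333.
Ranked: A > B > E > G.

A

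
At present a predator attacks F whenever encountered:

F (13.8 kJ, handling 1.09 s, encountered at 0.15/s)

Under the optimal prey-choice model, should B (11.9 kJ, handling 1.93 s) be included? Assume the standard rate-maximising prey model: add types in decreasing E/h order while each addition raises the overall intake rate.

On F alone, R = ΣλE/(1+Σλh) = 2.07/1.163 = 1.779 kJ/s.
B: E/h = 11.9/1.93 = 6.166 kJ/s.
Since 6.166 > R, including B increases the long-run rate.

Yes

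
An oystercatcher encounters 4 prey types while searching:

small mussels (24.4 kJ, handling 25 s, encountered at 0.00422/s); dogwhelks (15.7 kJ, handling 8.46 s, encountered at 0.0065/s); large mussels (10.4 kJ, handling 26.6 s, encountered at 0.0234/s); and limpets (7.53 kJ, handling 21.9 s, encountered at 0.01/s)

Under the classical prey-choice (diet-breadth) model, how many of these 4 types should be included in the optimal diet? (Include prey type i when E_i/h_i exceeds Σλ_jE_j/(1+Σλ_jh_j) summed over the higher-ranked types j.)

Profitabilities (E/h, kJ/s): dogwhelks 1.86, small mussels 0.976, large mussels 0.391, limpets 0.344. Add prey in this order while the next type's profitability exceeds the intake rate on those already taken.
Rate on top 1: 0.09673. small mussels: 0.976 > 0.09673 → include.
Rate on top 2: 0.1767. large mussels: 0.391 > 0.1767 → include.
Rate on top 3: 0.2515. limpets: 0.344 > 0.2515 → include.
Optimal diet: dogwhelks, small mussels, large mussels, limpets — 4 of 4 types.

4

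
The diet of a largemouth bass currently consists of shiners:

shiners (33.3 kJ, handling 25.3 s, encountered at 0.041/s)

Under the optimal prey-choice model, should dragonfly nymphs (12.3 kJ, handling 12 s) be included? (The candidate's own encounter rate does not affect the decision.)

On shiners alone, R = ΣλE/(1+Σλh) = 1.365/2.037 = 0.6702 kJ/s.
Profitability of dragonfly nymphs: 12.3/12 = 1.025 kJ/s.
1.025 > 0.6702, so adding dragonfly nymphs raises the average — include it.

Yes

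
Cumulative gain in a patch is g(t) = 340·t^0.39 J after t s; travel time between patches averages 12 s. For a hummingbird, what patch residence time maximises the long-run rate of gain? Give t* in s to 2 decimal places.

Maximise g(t)/(T+t): set derivative to zero → g'(t)(T+t) = g(t).
g'(t) = 0.39·340·t^-0.61. Setting 0.39·340·t^-0.61 = 340·t^0.39/(12+t) gives 0.39(12+t) = t, so 0.61·t = 0.39×12.
t* = 0.39×12/0.61 = 7.672 s.

7.67 s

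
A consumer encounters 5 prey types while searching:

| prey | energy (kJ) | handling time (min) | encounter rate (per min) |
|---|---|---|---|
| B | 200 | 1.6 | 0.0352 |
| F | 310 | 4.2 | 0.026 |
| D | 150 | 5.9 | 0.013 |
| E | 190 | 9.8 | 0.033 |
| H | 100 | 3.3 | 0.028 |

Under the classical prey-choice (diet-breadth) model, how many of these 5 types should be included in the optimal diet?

E/h in descending order: B 125, F 73.8, H 30.3, D 25.4, E 19.4 kJ/min. The optimal diet is the largest prefix of this list for which every included type satisfies E_i/h_i > R on the types above it.
Rate on top 1: 6.665. F: 73.8 > 6.665 → include.
Rate on top 2: 12.96. H: 30.3 > 12.96 → include.
Rate on top 3: 14.23. D: 25.4 > 14.23 → include.
Rate on top 4: 14.87. E: 19.4 > 14.87 → include.
Optimal diet: B, F, H, D, E — 5 of 5 types.

5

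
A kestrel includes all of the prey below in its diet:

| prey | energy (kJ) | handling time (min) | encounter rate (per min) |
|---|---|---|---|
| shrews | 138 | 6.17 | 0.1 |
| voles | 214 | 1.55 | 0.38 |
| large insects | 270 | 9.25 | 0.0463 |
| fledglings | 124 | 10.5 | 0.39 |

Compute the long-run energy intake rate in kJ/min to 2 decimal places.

23.18 kJ/min

R = (0.1×138 + 0.38×214 + 0.0463×270 + 0.39×124) / (1 + 0.1×6.17 + 0.38×1.55 + 0.0463×9.25 + 0.39×10.5) = 156/6.729 = 23.18 kJ/min.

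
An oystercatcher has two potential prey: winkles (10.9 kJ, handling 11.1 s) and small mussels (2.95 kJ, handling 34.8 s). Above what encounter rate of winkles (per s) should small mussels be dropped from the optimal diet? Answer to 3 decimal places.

0.009 per s

Drop small mussels once their profitability E₂/h₂ falls below the rate achievable on winkles alone: E₂/h₂ = λE₁/(1 + λh₁).
Solve for λ: λE₁h₂ = E₂(1 + λh₁) → λ(E₁h₂ − E₂h₁) = E₂ → λ = E₂/(E₁h₂ − E₂h₁).
λ = 2.95/(10.9×34.8 − 2.95×11.1) = 2.95/346.6 = 0.008512 per s.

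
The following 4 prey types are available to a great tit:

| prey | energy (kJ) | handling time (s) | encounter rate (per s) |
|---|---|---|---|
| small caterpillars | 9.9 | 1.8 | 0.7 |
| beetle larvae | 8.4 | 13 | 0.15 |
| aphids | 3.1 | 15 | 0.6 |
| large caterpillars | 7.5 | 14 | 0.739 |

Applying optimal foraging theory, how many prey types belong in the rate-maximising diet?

1

Rank by E/h (kJ/s): small caterpillars 5.5, beetle larvae 0.646, large caterpillars 0.536, aphids 0.207. Include each in turn until the next type's E/h falls below the running intake rate.
Rate on top 1: 3.066. beetle larvae: 0.646 < 3.066 → exclude; stop.
Optimal diet: small caterpillars — 1 of 4 types.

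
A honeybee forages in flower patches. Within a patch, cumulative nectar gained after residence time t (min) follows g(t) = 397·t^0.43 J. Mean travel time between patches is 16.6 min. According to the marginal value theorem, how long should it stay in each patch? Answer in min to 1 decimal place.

By the marginal value theorem, leave when the instantaneous gain rate g'(t) equals the habitat-wide average g(t)/(T + t).
g'(t) = 0.43·397·t^-0.57. Setting 0.43·397·t^-0.57 = 397·t^0.43/(16.6+t) gives 0.43(16.6+t) = t, so 0.57·t = 0.43×16.6.
t* = 0.43×16.6/0.57 = 12.52 min.

12.5 min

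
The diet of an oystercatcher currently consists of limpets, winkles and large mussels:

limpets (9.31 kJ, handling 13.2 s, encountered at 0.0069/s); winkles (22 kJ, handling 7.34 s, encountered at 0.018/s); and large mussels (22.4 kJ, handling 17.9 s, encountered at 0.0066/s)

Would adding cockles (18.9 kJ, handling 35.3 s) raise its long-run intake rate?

Intake rate on the current diet: R = (0.0069×9.31 + 0.018×22 + 0.0066×22.4) / (1 + 0.0069×13.2 + 0.018×7.34 + 0.0066×17.9) = 0.6081/1.341 = 0.4533 kJ/s.
cockles: E/h = 18.9/35.3 = 0.5354 kJ/s.
Since 0.5354 > R, including cockles increases the long-run rate.

Yes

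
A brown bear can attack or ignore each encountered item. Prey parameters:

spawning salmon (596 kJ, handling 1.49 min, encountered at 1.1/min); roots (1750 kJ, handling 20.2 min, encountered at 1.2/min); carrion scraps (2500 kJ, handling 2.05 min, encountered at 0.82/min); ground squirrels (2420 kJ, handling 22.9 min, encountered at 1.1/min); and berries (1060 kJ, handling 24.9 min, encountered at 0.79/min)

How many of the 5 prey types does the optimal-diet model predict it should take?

E/h in descending order: carrion scraps 1.22e+03, spawning salmon 400, ground squirrels 106, roots 86.6, berries 42.6 kJ/min. The optimal diet is the largest prefix of this list for which every included type satisfies E_i/h_i > R on the types above it.
Rate on top 1: 764.6. spawning salmon: 400 < 764.6 → exclude; stop.
Optimal diet: carrion scraps — 1 of 5 types.

1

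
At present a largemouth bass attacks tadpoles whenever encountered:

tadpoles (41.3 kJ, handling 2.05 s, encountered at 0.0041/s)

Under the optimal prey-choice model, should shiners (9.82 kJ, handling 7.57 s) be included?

On tadpoles alone, R = ΣλE/(1+Σλh) = 0.1693/1.008 = 0.1679 kJ/s.
shiners: E/h = 9.82/7.57 = 1.297 kJ/s.
Since 1.297 > R, including shiners increases the long-run rate.

Yes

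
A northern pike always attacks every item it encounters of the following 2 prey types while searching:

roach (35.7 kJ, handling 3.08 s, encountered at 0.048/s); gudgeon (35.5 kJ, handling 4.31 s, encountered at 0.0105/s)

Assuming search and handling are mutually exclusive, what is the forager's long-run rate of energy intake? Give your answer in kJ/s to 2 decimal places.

R = (0.048×35.7 + 0.0105×35.5) / (1 + 0.048×3.08 + 0.0105×4.31) = 2.086/1.193 = 1.749 kJ/s.

1.75 kJ/s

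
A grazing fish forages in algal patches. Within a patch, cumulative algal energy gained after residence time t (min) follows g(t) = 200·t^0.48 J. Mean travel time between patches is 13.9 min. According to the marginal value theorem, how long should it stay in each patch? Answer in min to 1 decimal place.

12.8 min

By the marginal value theorem, leave when the instantaneous gain rate g'(t) equals the habitat-wide average g(t)/(T + t).
g'(t) = 0.48·200·t^-0.52. Setting 0.48·200·t^-0.52 = 200·t^0.48/(13.9+t) gives 0.48(13.9+t) = t, so 0.52·t = 0.48×13.9.
t* = 0.48×13.9/0.52 = 12.83 min.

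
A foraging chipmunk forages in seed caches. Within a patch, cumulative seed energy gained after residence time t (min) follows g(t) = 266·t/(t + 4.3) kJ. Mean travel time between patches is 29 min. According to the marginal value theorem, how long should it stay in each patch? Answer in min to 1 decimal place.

By the marginal value theorem, leave when the instantaneous gain rate g'(t) equals the habitat-wide average g(t)/(T + t).
g'(t) = 266·4.3/(t + 4.3)². Setting 266·4.3/(t+4.3)² = 266t/[(t+4.3)(29+t)] gives 4.3(29+t) = t(t+4.3), so t² = 4.3×29 = 124.7.
t* = √124.7 = 11.17 min.

11.2 min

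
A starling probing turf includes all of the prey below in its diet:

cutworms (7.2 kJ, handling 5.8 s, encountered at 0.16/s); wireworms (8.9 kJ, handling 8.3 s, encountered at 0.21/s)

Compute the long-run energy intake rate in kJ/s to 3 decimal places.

0.823 kJ/s

Energy encountered per unit search time: 0.16×7.2 + 0.21×8.9 = 3.021 kJ/s.
Handling time per unit search time: 0.16×5.8 + 0.21×8.3 = 2.671.
Rate = 3.021/(1 + 2.671) = 0.8229 kJ/s.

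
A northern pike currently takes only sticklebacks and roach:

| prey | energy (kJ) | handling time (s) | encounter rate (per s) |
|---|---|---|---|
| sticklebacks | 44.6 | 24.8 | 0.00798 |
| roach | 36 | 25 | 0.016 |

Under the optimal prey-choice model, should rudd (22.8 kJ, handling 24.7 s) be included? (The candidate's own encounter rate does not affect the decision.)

Yes

Current rate: (0.00798×44.6 + 0.016×36)/(1 + 0.00798×24.8 + 0.016×25) = 0.5832 kJ/s.
rudd: E/h = 22.8/24.7 = 0.9231 kJ/s.
Since 0.9231 > R, including rudd increases the long-run rate.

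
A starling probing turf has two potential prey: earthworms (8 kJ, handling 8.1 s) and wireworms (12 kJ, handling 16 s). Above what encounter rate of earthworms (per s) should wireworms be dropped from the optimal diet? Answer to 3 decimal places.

At the threshold, the rate on earthworms alone equals the profitability of wireworms: λ·8/(1 + λ·8.1) = 12/16 = 0.75.
Rearranging, λ(8 − 0.75×8.1) = 0.75, so λ = 0.75/1.925 = 0.3896 per s.

0.390 per s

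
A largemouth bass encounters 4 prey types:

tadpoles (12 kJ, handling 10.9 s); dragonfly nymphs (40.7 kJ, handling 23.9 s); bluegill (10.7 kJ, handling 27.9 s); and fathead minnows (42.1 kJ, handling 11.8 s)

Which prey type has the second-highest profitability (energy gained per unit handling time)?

dragonfly nymphs

Profitability E/h (kJ/s): tadpoles = 12/10.9 = 1.1, dragonfly nymphs = 40.7/23.9 = 1.7, bluegill = 10.7/27.9 = 0.384, fathead minnows = 42.1/11.8 = 3.57.
Ranked: fathead minnows > dragonfly nymphs > tadpoles > bluegill.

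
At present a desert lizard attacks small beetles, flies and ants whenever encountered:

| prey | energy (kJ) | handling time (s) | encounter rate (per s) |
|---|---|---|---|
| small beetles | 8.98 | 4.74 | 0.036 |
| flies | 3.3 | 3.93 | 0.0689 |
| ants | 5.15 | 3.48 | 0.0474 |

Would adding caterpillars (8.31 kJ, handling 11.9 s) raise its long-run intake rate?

Intake rate on the current diet: R = (0.036×8.98 + 0.0689×3.3 + 0.0474×5.15) / (1 + 0.036×4.74 + 0.0689×3.93 + 0.0474×3.48) = 0.7948/1.606 = 0.4948 kJ/s.
caterpillars: E/h = 8.31/11.9 = 0.6983 kJ/s.
0.6983 > 0.4948, so adding caterpillars raises the average — include it.

Yes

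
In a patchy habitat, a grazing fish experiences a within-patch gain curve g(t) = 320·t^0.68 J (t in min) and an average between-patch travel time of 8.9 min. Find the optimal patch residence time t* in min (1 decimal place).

18.9 min

Maximise g(t)/(T+t): set derivative to zero → g'(t)(T+t) = g(t).
g'(t) = 0.68·320·t^-0.32. Setting 0.68·320·t^-0.32 = 320·t^0.68/(8.9+t) gives 0.68(8.9+t) = t, so 0.32·t = 0.68×8.9.
t* = 0.68×8.9/0.32 = 18.91 min.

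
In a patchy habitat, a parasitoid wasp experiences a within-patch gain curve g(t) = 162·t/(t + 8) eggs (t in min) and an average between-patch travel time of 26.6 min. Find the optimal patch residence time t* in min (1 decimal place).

14.6 min

Optimal t* satisfies g'(t*) = g(t*)/(T + t*).
g'(t) = 162·8/(t + 8)². Setting 162·8/(t+8)² = 162t/[(t+8)(26.6+t)] gives 8(26.6+t) = t(t+8), so t² = 8×26.6 = 212.8.
t* = √212.8 = 14.59 min.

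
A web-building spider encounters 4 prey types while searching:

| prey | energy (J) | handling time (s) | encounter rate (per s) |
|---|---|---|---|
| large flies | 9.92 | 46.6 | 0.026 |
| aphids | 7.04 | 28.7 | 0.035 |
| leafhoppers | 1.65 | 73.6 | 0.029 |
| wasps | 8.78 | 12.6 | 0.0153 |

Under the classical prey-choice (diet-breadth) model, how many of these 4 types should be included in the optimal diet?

3

Rank by E/h (J/s): wasps 0.697, aphids 0.245, large flies 0.213, leafhoppers 0.0224. Include each in turn until the next type's E/h falls below the running intake rate.
Rate on top 1: 0.1126. aphids: 0.245 > 0.1126 → include.
Rate on top 2: 0.1733. large flies: 0.213 > 0.1733 → include.
Rate on top 3: 0.1874. leafhoppers: 0.0224 < 0.1874 → exclude; stop.
Optimal diet: wasps, aphids, large flies — 3 of 4 types.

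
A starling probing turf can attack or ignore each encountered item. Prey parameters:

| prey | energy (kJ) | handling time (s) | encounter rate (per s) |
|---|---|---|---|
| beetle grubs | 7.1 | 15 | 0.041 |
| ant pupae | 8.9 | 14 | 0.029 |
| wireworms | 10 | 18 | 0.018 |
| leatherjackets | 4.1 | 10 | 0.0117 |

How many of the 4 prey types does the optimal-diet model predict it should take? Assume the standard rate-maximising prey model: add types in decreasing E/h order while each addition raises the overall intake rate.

4

Rank by E/h (kJ/s): ant pupae 0.636, wireworms 0.556, beetle grubs 0.473, leatherjackets 0.41. Include each in turn until the next type's E/h falls below the running intake rate.
Rate on top 1: 0.1836. wireworms: 0.556 > 0.1836 → include.
Rate on top 2: 0.2532. beetle grubs: 0.473 > 0.2532 → include.
Rate on top 3: 0.311. leatherjackets: 0.41 > 0.311 → include.
Optimal diet: ant pupae, wireworms, beetle grubs, leatherjackets — 4 of 4 types.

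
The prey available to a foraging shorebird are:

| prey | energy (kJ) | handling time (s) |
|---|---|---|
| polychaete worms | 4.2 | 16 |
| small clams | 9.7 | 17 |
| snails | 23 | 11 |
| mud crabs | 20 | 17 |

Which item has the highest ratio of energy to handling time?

In descending order of E/h:
snails: 23/11 = 2.09 kJ/s
mud crabs: 20/17 = 1.18 kJ/s
small clams: 9.7/17 = 0.571 kJ/s
polychaete worms: 4.2/16 = 0.263 kJ/s

snails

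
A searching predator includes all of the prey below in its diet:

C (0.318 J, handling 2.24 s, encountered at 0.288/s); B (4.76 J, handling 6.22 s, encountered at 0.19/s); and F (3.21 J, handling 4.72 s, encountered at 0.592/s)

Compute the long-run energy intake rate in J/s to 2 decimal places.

0.52 J/s

R = (0.288×0.318 + 0.19×4.76 + 0.592×3.21) / (1 + 0.288×2.24 + 0.19×6.22 + 0.592×4.72) = 2.896/5.621 = 0.5153 J/s.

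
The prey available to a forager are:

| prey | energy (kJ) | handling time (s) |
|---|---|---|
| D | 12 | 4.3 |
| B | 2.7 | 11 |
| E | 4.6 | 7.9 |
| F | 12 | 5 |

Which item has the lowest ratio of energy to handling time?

Profitability E/h (kJ/s): D = 12/4.3 = 2.79, B = 2.7/11 = 0.245, E = 4.6/7.9 = 0.582, F = 12/5 = 2.4.
Ranked: D > F > E > B.

B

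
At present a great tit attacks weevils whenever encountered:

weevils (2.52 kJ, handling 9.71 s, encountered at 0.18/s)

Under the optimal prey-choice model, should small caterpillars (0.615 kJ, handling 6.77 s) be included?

No

On weevils alone, R = ΣλE/(1+Σλh) = 0.4536/2.748 = 0.1651 kJ/s.
Profitability of small caterpillars: 0.615/6.77 = 0.09084 kJ/s.
Since 0.09084 < R, time spent handling small caterpillars is better spent searching.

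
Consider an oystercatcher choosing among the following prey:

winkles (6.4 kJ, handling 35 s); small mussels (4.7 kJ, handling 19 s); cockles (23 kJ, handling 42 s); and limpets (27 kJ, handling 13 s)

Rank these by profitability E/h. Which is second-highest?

cockles

Profitability E/h (kJ/s): winkles = 6.4/35 = 0.183, small mussels = 4.7/19 = 0.247, cockles = 23/42 = 0.548, limpets = 27/13 = 2.08.
Ranked: limpets > cockles > small mussels > winkles.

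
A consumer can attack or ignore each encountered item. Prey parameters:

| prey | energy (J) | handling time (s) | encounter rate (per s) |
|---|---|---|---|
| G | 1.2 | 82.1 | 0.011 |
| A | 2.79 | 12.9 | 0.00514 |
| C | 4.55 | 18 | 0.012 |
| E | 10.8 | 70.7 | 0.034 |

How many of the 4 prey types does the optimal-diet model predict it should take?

3

Profitabilities (E/h, J/s): C 0.253, A 0.216, E 0.153, G 0.0146. Add prey in this order while the next type's profitability exceeds the intake rate on those already taken.
Rate on top 1: 0.0449. A: 0.216 > 0.0449 → include.
Rate on top 2: 0.05376. E: 0.153 > 0.05376 → include.
Rate on top 3: 0.1183. G: 0.0146 < 0.1183 → exclude; stop.
Optimal diet: C, A, E — 3 of 4 types.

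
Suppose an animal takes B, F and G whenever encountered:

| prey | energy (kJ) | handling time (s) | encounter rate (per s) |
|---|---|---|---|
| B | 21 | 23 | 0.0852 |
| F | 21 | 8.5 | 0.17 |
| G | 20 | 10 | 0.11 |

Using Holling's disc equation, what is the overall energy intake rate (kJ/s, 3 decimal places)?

1.373 kJ/s

R = (0.0852×21 + 0.17×21 + 0.11×20) / (1 + 0.0852×23 + 0.17×8.5 + 0.11×10) = 7.559/5.505 = 1.373 kJ/s.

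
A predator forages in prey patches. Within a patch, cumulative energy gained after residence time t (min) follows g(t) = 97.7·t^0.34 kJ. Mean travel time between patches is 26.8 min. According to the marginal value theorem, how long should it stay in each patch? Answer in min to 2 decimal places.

Maximise g(t)/(T+t): set derivative to zero → g'(t)(T+t) = g(t).
g'(t) = 0.34·97.7·t^-0.66. Setting 0.34·97.7·t^-0.66 = 97.7·t^0.34/(26.8+t) gives 0.34(26.8+t) = t, so 0.66·t = 0.34×26.8.
t* = 0.34×26.8/0.66 = 13.81 min.

13.81 min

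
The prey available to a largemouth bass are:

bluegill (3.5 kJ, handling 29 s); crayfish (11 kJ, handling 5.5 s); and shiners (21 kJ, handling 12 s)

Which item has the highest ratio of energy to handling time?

crayfish

In descending order of E/h:
crayfish: 11/5.5 = 2 kJ/s
shiners: 21/12 = 1.75 kJ/s
bluegill: 3.5/29 = 0.121 kJ/s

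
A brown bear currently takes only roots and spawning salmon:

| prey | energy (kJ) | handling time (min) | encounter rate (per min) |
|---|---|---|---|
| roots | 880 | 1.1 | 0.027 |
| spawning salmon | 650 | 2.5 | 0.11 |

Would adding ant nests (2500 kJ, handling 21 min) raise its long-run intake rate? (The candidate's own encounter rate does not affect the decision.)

Yes

On roots and spawning salmon alone, R = ΣλE/(1+Σλh) = 95.26/1.305 = 73.01 kJ/min.
ant nests: E/h = 2500/21 = 119 kJ/min.
Since 119 > R, including ant nests increases the long-run rate.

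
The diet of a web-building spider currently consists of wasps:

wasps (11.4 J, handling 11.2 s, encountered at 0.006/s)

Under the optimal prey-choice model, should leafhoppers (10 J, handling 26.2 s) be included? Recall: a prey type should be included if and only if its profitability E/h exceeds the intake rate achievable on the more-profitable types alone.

Yes

Intake rate on the current diet: R = (0.006×11.4) / (1 + 0.006×11.2) = 0.0684/1.067 = 0.06409 J/s.
leafhoppers: E/h = 10/26.2 = 0.3817 J/s.
Since 0.3817 > R, including leafhoppers increases the long-run rate.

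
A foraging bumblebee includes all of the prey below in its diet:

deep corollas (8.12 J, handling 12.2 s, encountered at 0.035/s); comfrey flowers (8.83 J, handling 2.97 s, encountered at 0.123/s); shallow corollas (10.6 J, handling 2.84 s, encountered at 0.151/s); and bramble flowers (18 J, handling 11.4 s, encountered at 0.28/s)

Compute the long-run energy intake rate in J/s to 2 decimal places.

R = (0.035×8.12 + 0.123×8.83 + 0.151×10.6 + 0.28×18) / (1 + 0.035×12.2 + 0.123×2.97 + 0.151×2.84 + 0.28×11.4) = 8.011/5.413 = 1.48 J/s.

1.48 J/s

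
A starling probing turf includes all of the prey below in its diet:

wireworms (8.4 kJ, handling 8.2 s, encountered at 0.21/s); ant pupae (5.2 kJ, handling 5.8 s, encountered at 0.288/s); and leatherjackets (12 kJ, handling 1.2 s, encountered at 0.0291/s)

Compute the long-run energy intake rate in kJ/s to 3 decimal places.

R = Σλ_iE_i / (1 + Σλ_ih_i)
Numerator: 0.21×8.4 + 0.288×5.2 + 0.0291×12 = 3.611
Denominator: 1 + 0.21×8.2 + 0.288×5.8 + 0.0291×1.2 = 4.427
R = 3.611/4.427 = 0.8156 kJ/s

0.816 kJ/s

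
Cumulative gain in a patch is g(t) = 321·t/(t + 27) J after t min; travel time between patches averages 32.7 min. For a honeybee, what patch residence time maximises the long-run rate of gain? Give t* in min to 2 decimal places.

29.71 min

Maximise g(t)/(T+t): set derivative to zero → g'(t)(T+t) = g(t).
g'(t) = 321·27/(t + 27)². Setting 321·27/(t+27)² = 321t/[(t+27)(32.7+t)] gives 27(32.7+t) = t(t+27), so t² = 27×32.7 = 882.9.
t* = √882.9 = 29.71 min.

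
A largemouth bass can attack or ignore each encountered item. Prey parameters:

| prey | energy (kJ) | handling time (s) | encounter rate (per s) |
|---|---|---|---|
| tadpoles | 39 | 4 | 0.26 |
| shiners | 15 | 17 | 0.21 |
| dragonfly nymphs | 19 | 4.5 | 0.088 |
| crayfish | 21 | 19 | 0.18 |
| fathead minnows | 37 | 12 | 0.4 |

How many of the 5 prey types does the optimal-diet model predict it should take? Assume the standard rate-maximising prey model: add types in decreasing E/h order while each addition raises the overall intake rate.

Profitabilities (E/h, kJ/s): tadpoles 9.75, dragonfly nymphs 4.22, fathead minnows 3.08, crayfish 1.11, shiners 0.882. Add prey in this order while the next type's profitability exceeds the intake rate on those already taken.
Rate on top 1: 4.971. dragonfly nymphs: 4.22 < 4.971 → exclude; stop.
Optimal diet: tadpoles — 1 of 5 types.

1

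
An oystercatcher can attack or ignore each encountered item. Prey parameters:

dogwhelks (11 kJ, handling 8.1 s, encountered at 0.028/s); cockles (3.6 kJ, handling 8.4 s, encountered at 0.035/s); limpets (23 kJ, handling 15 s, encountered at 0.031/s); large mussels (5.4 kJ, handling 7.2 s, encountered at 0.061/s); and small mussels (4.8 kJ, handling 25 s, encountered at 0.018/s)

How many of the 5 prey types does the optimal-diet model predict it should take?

Profitabilities (E/h, kJ/s): limpets 1.53, dogwhelks 1.36, large mussels 0.75, cockles 0.429, small mussels 0.192. Add prey in this order while the next type's profitability exceeds the intake rate on those already taken.
Rate on top 1: 0.4867. dogwhelks: 1.36 > 0.4867 → include.
Rate on top 2: 0.6035. large mussels: 0.75 > 0.6035 → include.
Rate on top 3: 0.6337. cockles: 0.429 < 0.6337 → exclude; stop.
Optimal diet: limpets, dogwhelks, large mussels — 3 of 5 types.

3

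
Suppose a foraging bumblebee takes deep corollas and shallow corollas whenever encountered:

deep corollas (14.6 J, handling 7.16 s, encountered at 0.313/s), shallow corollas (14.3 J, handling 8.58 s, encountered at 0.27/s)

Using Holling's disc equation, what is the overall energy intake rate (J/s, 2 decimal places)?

R = (0.313×14.6 + 0.27×14.3) / (1 + 0.313×7.16 + 0.27×8.58) = 8.431/5.558 = 1.517 J/s.

1.52 J/s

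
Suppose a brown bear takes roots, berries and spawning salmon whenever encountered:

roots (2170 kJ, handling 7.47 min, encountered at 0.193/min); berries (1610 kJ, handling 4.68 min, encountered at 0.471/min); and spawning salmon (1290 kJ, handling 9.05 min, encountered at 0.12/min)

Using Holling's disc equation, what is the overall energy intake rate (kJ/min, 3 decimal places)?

Energy encountered per unit search time: 0.193×2170 + 0.471×1610 + 0.12×1290 = 1332 kJ/min.
Handling time per unit search time: 0.193×7.47 + 0.471×4.68 + 0.12×9.05 = 4.732.
Rate = 1332/(1 + 4.732) = 232.4 kJ/min.

232.366 kJ/min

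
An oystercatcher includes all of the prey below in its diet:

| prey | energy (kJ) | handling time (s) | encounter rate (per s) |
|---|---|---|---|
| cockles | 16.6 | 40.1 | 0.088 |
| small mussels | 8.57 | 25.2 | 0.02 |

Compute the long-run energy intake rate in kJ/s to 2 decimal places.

0.32 kJ/s

R = Σλ_iE_i / (1 + Σλ_ih_i)
Numerator: 0.088×16.6 + 0.02×8.57 = 1.632
Denominator: 1 + 0.088×40.1 + 0.02×25.2 = 5.033
R = 1.632/5.033 = 0.3243 kJ/s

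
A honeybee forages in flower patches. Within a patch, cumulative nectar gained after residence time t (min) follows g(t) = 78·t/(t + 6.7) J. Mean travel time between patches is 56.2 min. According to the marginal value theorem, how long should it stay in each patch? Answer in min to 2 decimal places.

19.40 min

Optimal t* satisfies g'(t*) = g(t*)/(T + t*).
g'(t) = 78·6.7/(t + 6.7)². Setting 78·6.7/(t+6.7)² = 78t/[(t+6.7)(56.2+t)] gives 6.7(56.2+t) = t(t+6.7), so t² = 6.7×56.2 = 376.5.
t* = √376.5 = 19.4 min.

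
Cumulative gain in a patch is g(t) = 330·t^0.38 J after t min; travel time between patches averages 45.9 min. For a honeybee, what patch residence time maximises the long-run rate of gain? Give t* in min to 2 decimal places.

Optimal t* satisfies g'(t*) = g(t*)/(T + t*).
g'(t) = 0.38·330·t^-0.62. Setting 0.38·330·t^-0.62 = 330·t^0.38/(45.9+t) gives 0.38(45.9+t) = t, so 0.62·t = 0.38×45.9.
t* = 0.38×45.9/0.62 = 28.13 min.

28.13 min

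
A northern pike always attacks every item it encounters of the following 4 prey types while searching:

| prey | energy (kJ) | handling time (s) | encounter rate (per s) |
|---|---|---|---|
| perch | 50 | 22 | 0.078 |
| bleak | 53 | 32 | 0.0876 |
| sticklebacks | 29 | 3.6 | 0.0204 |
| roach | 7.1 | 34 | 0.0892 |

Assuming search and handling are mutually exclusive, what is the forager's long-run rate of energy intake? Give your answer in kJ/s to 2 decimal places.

R = (0.078×50 + 0.0876×53 + 0.0204×29 + 0.0892×7.1) / (1 + 0.078×22 + 0.0876×32 + 0.0204×3.6 + 0.0892×34) = 9.768/8.625 = 1.132 kJ/s.

1.13 kJ/s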